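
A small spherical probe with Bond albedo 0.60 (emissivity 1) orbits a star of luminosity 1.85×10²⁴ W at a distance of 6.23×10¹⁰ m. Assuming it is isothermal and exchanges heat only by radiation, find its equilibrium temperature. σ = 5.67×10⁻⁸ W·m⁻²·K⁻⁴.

T ≈ 90.4 K

First find the stellar flux at distance d: S = L/(4πd²) = 1.85×10²⁴/(4π·(6.23×10¹⁰)²) = 37.93 W/m².
For an isothermal sphere, absorbed (1−a)S·πr² = emitted σ·4πr²·T⁴, so T⁴ = (1−a)S/(4σ).
T⁴ = 0.400·37.93/(4·5.67×10⁻⁸) = 6.690×10⁷ K⁴.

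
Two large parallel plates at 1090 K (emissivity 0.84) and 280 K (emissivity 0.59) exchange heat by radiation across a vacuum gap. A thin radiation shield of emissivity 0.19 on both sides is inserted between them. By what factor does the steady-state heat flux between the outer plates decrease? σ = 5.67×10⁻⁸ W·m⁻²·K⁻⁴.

Without shield: q₀ = σΔ(T⁴)/(1/ε₁+1/ε₂−1) with denominator 1.885.
With shield the two gaps are in series; the resistances add: (1/ε₁+1/ε_s−1)+(1/ε_s+1/ε₂−1) = 5.454+5.958 = 11.41.
Heat-flux ratio q₀/q = 11.41/1.885.

factor ≈ 6.05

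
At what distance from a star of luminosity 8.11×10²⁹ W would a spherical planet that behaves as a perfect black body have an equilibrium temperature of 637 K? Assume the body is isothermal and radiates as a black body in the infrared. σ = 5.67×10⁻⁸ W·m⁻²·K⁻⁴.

d ≈ 1.31×10¹² m

For an isothermal black-emitting sphere, (1−a)S·πr² = σ·4πr²·T⁴ ⇒ S = 4σT⁴/(1−a).
S = 4·5.67×10⁻⁸·(637)⁴/1.00 = 37340 W/m².
Flux falls as S = L/(4πd²), so d = √(L/(4πS)) = √(8.11×10²⁹/(4π·37340)).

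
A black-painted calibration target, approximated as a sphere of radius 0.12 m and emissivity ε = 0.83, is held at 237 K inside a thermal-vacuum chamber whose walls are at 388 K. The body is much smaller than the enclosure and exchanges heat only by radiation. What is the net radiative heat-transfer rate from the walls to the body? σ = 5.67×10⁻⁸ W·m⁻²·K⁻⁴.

For a small grey body in a large enclosure: P_net = εσA(T_body⁴ − T_wall⁴).
A = 4πr² = 0.1810 m²; T_body⁴ − T_wall⁴ = 3.155×10⁹ − 2.266×10¹⁰ = -1.951×10¹⁰ K⁴.
|P_net| = 0.83·5.67×10⁻⁸·0.1810·1.951×10¹⁰.

P_net ≈ 166 W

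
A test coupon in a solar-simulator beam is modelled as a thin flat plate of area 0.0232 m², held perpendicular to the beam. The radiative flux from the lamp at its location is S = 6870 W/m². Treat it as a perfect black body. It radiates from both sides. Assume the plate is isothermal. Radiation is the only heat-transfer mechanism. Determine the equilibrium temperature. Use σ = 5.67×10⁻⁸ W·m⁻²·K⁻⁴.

At equilibrium, absorbed power = emitted power.
Absorbing cross-section = A = 0.02320 m²; emitting surface = 2A = 0.04640 m² (ratio 2).
S·A_cross = εσ·A_surf·T⁴  ⇒  T⁴ = S/(2σ).
T⁴ = 1.00·6870/(2·5.67×10⁻⁸) = 6.058×10¹⁰ K⁴.
T = (6.058×10¹⁰)^(1/4).

T ≈ 496 K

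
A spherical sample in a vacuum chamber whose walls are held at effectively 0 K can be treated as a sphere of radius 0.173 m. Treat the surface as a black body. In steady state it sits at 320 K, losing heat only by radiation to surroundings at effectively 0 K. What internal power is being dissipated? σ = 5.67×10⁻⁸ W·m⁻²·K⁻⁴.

Steady state: P = εσA T⁴.
A = 4πr² = 0.3761 m²; T⁴ = (320)⁴ = 1.049×10¹⁰ K⁴.
P = 1.0 × 5.67×10⁻⁸ × 0.3761 × 1.049×10¹⁰.

P ≈ 224 W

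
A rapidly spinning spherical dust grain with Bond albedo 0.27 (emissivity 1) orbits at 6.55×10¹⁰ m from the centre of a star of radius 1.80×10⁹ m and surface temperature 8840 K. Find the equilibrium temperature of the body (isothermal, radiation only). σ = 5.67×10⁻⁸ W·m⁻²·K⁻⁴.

T ≈ 958 K

The star's surface emits σT_*⁴; at distance d the flux is S = σT_*⁴(R_*/d)².
S = 5.67×10⁻⁸·(8840)⁴·(1.80×10⁹/6.55×10¹⁰)² = 2.615×10⁵ W/m².
For an isothermal sphere T⁴ = (1−a)S/(4σ) = 8.417×10¹¹ K⁴.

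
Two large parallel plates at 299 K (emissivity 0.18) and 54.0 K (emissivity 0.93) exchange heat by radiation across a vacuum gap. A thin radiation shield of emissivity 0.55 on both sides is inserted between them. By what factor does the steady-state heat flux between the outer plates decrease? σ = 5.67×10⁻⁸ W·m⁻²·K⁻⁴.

Without shield: q₀ = σΔ(T⁴)/(1/ε₁+1/ε₂−1) with denominator 5.631.
With shield the two gaps are in series; the resistances add: (1/ε₁+1/ε_s−1)+(1/ε_s+1/ε₂−1) = 6.374+1.893 = 8.267.
Heat-flux ratio q₀/q = 8.267/5.631.

factor ≈ 1.47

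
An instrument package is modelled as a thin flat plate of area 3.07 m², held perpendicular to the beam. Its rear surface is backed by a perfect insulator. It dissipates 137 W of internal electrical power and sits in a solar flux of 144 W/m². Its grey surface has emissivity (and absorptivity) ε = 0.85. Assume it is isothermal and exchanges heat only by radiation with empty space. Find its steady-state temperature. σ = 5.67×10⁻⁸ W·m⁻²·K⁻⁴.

At steady state, absorbed solar power + internal power = radiated power.
Absorbed: α·S·A_cross = 0.85·144·3.070 = 375.8 W (cross-section A).
Total input = 375.8 + 137 = 512.8 W.
Radiated: εσ·A_surf·T⁴ with A_surf = A = 3.070 m².
T⁴ = 512.8/(0.85·5.67×10⁻⁸·3.070) = 3.466×10⁹ K⁴.

T ≈ 243 K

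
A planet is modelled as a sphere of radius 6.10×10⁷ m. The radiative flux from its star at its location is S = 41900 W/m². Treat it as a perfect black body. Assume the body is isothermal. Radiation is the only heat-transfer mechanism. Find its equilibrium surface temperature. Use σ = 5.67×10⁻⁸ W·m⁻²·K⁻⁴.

T ≈ 656 K

At equilibrium, absorbed power = emitted power.
Absorbing cross-section = πr² = 1.169×10¹⁶ m²; emitting surface = 4πr² = 4.676×10¹⁶ m² (ratio 4).
S·A_cross = εσ·A_surf·T⁴  ⇒  T⁴ = S/(4σ).
T⁴ = 1.00·41900/(4·5.67×10⁻⁸) = 1.847×10¹¹ K⁴.
T = (1.847×10¹¹)^(1/4).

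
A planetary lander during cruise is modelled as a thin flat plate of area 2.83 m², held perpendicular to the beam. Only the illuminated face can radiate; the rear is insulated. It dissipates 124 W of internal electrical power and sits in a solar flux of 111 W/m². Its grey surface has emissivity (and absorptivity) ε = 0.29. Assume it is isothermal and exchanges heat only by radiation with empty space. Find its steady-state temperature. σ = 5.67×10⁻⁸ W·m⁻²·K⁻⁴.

At steady state, absorbed solar power + internal power = radiated power.
Absorbed: α·S·A_cross = 0.29·111·2.830 = 91.10 W (cross-section A).
Total input = 91.10 + 124 = 215.1 W.
Radiated: εσ·A_surf·T⁴ with A_surf = A = 2.830 m².
T⁴ = 215.1/(0.29·5.67×10⁻⁸·2.830) = 4.622×10⁹ K⁴.

T ≈ 261 K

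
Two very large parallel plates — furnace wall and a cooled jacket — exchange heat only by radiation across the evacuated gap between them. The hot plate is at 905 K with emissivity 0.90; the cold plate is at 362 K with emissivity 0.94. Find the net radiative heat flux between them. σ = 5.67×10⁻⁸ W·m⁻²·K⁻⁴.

q ≈ 31500 W/m²

For two infinite grey parallel plates, q = σ(T₁⁴ − T₂⁴)/(1/ε₁ + 1/ε₂ − 1).
T₁⁴ − T₂⁴ = 6.708×10¹¹ − 1.717×10¹⁰ = 6.536×10¹¹ K⁴.
1/ε₁ + 1/ε₂ − 1 = 1.111 + 1.064 − 1 = 1.175.
q = 5.67×10⁻⁸ × 6.536×10¹¹ / 1.175.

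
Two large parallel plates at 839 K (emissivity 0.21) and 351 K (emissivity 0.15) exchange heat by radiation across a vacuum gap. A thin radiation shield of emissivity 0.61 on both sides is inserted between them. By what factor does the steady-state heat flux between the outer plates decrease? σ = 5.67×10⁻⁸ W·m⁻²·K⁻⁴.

Without shield: q₀ = σΔ(T⁴)/(1/ε₁+1/ε₂−1) with denominator 10.43.
With shield the two gaps are in series; the resistances add: (1/ε₁+1/ε_s−1)+(1/ε_s+1/ε₂−1) = 5.401+7.306 = 12.71.
Heat-flux ratio q₀/q = 12.71/10.43.

factor ≈ 1.22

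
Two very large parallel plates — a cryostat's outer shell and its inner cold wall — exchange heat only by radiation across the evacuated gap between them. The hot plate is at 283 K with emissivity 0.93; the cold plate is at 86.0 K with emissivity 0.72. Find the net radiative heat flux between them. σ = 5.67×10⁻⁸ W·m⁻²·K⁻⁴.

q ≈ 246 W/m²

For two infinite grey parallel plates, q = σ(T₁⁴ − T₂⁴)/(1/ε₁ + 1/ε₂ − 1).
T₁⁴ − T₂⁴ = 6.414×10⁹ − 5.470×10⁷ = 6.360×10⁹ K⁴.
1/ε₁ + 1/ε₂ − 1 = 1.075 + 1.389 − 1 = 1.464.
q = 5.67×10⁻⁸ × 6.360×10⁹ / 1.464.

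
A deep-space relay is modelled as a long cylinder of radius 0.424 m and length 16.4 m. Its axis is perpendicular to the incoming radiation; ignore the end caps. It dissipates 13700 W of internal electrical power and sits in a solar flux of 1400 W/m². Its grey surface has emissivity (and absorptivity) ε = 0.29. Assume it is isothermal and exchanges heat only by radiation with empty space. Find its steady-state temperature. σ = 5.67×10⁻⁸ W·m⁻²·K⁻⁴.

T ≈ 405 K

At steady state, absorbed solar power + internal power = radiated power.
Absorbed: α·S·A_cross = 0.29·1400·13.91 = 5646 W (cross-section 2rL).
Total input = 5646 + 13700 = 19350 W.
Radiated: εσ·A_surf·T⁴ with A_surf = 2πrL = 43.69 m².
T⁴ = 19350/(0.29·5.67×10⁻⁸·43.69) = 2.693×10¹⁰ K⁴.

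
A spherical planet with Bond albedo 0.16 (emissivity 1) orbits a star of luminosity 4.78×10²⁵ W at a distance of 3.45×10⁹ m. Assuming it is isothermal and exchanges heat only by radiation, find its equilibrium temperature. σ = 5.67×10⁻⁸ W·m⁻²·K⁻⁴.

T ≈ 1040 K

First find the stellar flux at distance d: S = L/(4πd²) = 4.78×10²⁵/(4π·(3.45×10⁹)²) = 3.196×10⁵ W/m².
For an isothermal sphere, absorbed (1−a)S·πr² = emitted σ·4πr²·T⁴, so T⁴ = (1−a)S/(4σ).
T⁴ = 0.840·3.196×10⁵/(4·5.67×10⁻⁸) = 1.184×10¹² K⁴.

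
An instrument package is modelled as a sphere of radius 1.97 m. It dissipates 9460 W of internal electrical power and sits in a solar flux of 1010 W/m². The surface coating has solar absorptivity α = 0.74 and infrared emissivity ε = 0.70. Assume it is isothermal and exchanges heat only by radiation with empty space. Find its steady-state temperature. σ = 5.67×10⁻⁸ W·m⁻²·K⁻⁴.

At steady state, absorbed solar power + internal power = radiated power.
Absorbed: α·S·A_cross = 0.74·1010·12.19 = 9112 W (cross-section πr²).
Total input = 9112 + 9460 = 18570 W.
Radiated: εσ·A_surf·T⁴ with A_surf = 4πr² = 48.77 m².
T⁴ = 18570/(0.70·5.67×10⁻⁸·48.77) = 9.595×10⁹ K⁴.

T ≈ 313 K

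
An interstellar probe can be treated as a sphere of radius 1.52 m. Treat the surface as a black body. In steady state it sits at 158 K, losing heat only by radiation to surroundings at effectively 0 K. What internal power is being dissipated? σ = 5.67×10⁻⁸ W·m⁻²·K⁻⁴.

Steady state: P = εσA T⁴.
A = 4πr² = 29.03 m²; T⁴ = (158)⁴ = 6.232×10⁸ K⁴.
P = 1.0 × 5.67×10⁻⁸ × 29.03 × 6.232×10⁸.

P ≈ 1030 W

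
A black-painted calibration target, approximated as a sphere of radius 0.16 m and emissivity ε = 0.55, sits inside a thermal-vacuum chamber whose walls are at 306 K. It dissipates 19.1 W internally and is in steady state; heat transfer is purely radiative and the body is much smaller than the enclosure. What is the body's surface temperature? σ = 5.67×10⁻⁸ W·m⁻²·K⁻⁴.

T ≈ 321 K

For a small grey body in a large enclosure, net radiated power = εσA(T⁴ − T_w⁴).
Steady state: P = εσA(T⁴ − T_w⁴) with A = 4πr² = 0.3217 m².
T⁴ = P/(εσA) + T_w⁴ = 19.1/(0.55·5.67×10⁻⁸·0.3217) + (306)⁴
    = 1.904×10⁹ + 8.768×10⁹ = 1.067×10¹⁰ K⁴.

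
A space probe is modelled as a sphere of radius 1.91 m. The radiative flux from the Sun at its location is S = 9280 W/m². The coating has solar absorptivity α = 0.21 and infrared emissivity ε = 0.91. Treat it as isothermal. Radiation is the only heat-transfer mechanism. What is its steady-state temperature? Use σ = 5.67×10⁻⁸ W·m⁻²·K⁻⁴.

At equilibrium, absorbed power = emitted power.
Absorbing cross-section = πr² = 11.46 m²; emitting surface = 4πr² = 45.84 m² (ratio 4).
αS·A_cross = εσ·A_surf·T⁴  ⇒  T⁴ = αS/(ε·4σ).
T⁴ = 0.210·9280/(0.91·4·5.67×10⁻⁸) = 9.442×10⁹ K⁴.
T = (9.442×10⁹)^(1/4).

T ≈ 312 K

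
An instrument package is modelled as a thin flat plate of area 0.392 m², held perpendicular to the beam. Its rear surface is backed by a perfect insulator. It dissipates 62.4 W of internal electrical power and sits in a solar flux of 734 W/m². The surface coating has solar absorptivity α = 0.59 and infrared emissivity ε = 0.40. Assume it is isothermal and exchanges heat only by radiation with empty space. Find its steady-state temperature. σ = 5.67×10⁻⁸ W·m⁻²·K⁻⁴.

T ≈ 402 K

At steady state, absorbed solar power + internal power = radiated power.
Absorbed: α·S·A_cross = 0.59·734·0.3920 = 169.8 W (cross-section A).
Total input = 169.8 + 62.4 = 232.2 W.
Radiated: εσ·A_surf·T⁴ with A_surf = A = 0.3920 m².
T⁴ = 232.2/(0.40·5.67×10⁻⁸·0.3920) = 2.611×10¹⁰ K⁴.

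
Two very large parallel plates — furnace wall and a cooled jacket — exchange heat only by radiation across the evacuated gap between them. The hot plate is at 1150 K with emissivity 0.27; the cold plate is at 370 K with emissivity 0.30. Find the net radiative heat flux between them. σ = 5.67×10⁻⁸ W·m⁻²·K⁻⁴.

q ≈ 16300 W/m²

For two infinite grey parallel plates, q = σ(T₁⁴ − T₂⁴)/(1/ε₁ + 1/ε₂ − 1).
T₁⁴ − T₂⁴ = 1.749×10¹² − 1.874×10¹⁰ = 1.730×10¹² K⁴.
1/ε₁ + 1/ε₂ − 1 = 3.704 + 3.333 − 1 = 6.037.
q = 5.67×10⁻⁸ × 1.730×10¹² / 6.037.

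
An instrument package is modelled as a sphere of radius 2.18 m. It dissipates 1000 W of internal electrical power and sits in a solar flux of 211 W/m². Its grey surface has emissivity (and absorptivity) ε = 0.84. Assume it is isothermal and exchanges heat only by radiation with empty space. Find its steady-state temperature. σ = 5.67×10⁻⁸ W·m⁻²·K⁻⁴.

At steady state, absorbed solar power + internal power = radiated power.
Absorbed: α·S·A_cross = 0.84·211·14.93 = 2646 W (cross-section πr²).
Total input = 2646 + 1000 = 3646 W.
Radiated: εσ·A_surf·T⁴ with A_surf = 4πr² = 59.72 m².
T⁴ = 3646/(0.84·5.67×10⁻⁸·59.72) = 1.282×10⁹ K⁴.

T ≈ 189 K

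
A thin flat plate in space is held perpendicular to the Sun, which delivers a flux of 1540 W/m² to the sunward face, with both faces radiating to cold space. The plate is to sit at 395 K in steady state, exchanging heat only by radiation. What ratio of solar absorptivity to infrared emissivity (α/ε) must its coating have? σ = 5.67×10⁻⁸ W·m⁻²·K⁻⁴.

α/ε ≈ 1.79

Balance: αS·A = εσ·2A·T⁴ ⇒ α/ε = 2σT⁴/S.
α/ε = 2·5.67×10⁻⁸·(395)⁴/1540 = 2·5.67×10⁻⁸·2.434×10¹⁰/1540.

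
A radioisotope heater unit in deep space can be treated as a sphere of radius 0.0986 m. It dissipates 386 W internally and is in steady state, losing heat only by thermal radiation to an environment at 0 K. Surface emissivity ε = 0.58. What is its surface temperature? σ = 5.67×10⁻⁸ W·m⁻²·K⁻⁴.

Steady state: internal power = radiated power, P = εσA T⁴.
Radiating area A = 4πr² = 0.1222 m².
T⁴ = P/(εσA) = 386/(0.58·5.67×10⁻⁸·0.1222) = 9.608×10¹⁰ K⁴.
T = (9.608×10¹⁰)^(1/4).

T ≈ 557 K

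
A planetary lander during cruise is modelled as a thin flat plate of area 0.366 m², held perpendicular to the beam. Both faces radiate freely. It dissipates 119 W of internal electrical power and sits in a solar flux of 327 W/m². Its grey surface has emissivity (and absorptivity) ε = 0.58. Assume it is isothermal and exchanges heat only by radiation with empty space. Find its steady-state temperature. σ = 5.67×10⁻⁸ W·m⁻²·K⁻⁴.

T ≈ 297 K

At steady state, absorbed solar power + internal power = radiated power.
Absorbed: α·S·A_cross = 0.58·327·0.3660 = 69.42 W (cross-section A).
Total input = 69.42 + 119 = 188.4 W.
Radiated: εσ·A_surf·T⁴ with A_surf = 2A = 0.7320 m².
T⁴ = 188.4/(0.58·5.67×10⁻⁸·0.7320) = 7.827×10⁹ K⁴.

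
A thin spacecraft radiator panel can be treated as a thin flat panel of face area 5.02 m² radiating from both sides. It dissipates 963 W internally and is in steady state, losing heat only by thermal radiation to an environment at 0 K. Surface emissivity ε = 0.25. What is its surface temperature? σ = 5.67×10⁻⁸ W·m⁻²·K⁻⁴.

T ≈ 287 K

Steady state: internal power = radiated power, P = εσA T⁴.
Radiating area A = 2·5.02 = 10.04 m².
T⁴ = P/(εσA) = 963/(0.25·5.67×10⁻⁸·10.04) = 6.767×10⁹ K⁴.
T = (6.767×10⁹)^(1/4).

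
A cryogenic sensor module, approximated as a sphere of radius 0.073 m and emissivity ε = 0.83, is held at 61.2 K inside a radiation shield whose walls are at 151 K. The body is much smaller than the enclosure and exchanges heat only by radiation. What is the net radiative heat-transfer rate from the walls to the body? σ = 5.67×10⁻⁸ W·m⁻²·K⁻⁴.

P_net ≈ 1.59 W

For a small grey body in a large enclosure: P_net = εσA(T_body⁴ − T_wall⁴).
A = 4πr² = 0.06697 m²; T_body⁴ − T_wall⁴ = 1.403×10⁷ − 5.199×10⁸ = -5.059×10⁸ K⁴.
|P_net| = 0.83·5.67×10⁻⁸·0.06697·5.059×10⁸.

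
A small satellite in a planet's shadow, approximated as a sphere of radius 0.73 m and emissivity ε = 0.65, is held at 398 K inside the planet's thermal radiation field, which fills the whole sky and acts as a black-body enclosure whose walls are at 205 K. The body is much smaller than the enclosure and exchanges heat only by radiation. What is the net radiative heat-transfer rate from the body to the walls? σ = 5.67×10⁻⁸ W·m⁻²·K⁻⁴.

For a small grey body in a large enclosure: P_net = εσA(T_body⁴ − T_wall⁴).
A = 4πr² = 6.697 m²; T_body⁴ − T_wall⁴ = 2.509×10¹⁰ − 1.766×10⁹ = 2.333×10¹⁰ K⁴.
|P_net| = 0.65·5.67×10⁻⁸·6.697·2.333×10¹⁰.

P_net ≈ 5760 W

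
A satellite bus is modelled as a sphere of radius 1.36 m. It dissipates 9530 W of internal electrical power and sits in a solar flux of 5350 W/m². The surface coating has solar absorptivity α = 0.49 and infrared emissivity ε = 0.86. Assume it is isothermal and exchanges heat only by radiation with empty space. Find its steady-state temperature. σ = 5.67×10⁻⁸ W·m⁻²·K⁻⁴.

T ≈ 384 K

At steady state, absorbed solar power + internal power = radiated power.
Absorbed: α·S·A_cross = 0.49·5350·5.811 = 15230 W (cross-section πr²).
Total input = 15230 + 9530 = 24760 W.
Radiated: εσ·A_surf·T⁴ with A_surf = 4πr² = 23.24 m².
T⁴ = 24760/(0.86·5.67×10⁻⁸·23.24) = 2.185×10¹⁰ K⁴.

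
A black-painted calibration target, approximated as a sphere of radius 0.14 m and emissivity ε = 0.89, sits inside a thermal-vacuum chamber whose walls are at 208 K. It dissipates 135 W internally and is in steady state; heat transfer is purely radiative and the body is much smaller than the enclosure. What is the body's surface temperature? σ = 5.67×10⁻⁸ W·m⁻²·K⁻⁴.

For a small grey body in a large enclosure, net radiated power = εσA(T⁴ − T_w⁴).
Steady state: P = εσA(T⁴ − T_w⁴) with A = 4πr² = 0.2463 m².
T⁴ = P/(εσA) + T_w⁴ = 135/(0.89·5.67×10⁻⁸·0.2463) + (208)⁴
    = 1.086×10¹⁰ + 1.872×10⁹ = 1.273×10¹⁰ K⁴.

T ≈ 336 K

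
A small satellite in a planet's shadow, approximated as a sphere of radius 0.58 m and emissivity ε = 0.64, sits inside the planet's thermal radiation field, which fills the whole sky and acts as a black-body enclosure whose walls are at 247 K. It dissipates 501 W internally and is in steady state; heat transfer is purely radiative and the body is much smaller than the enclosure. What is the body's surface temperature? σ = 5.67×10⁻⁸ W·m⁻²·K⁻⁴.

For a small grey body in a large enclosure, net radiated power = εσA(T⁴ − T_w⁴).
Steady state: P = εσA(T⁴ − T_w⁴) with A = 4πr² = 4.227 m².
T⁴ = P/(εσA) + T_w⁴ = 501/(0.64·5.67×10⁻⁸·4.227) + (247)⁴
    = 3.266×10⁹ + 3.722×10⁹ = 6.988×10⁹ K⁴.

T ≈ 289 K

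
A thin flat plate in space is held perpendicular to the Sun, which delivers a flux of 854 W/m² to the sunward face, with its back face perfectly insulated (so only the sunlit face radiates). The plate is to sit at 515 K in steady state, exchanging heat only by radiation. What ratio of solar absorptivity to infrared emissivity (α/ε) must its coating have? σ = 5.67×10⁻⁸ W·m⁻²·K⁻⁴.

α/ε ≈ 4.67

Balance: αS·A = εσ·1A·T⁴ ⇒ α/ε = σT⁴/S.
α/ε = 5.67×10⁻⁸·(515)⁴/854 = 5.67×10⁻⁸·7.034×10¹⁰/854.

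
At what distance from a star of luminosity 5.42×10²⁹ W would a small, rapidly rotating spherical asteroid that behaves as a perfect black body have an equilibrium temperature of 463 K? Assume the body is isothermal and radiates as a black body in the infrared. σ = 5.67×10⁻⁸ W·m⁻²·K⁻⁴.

For an isothermal black-emitting sphere, (1−a)S·πr² = σ·4πr²·T⁴ ⇒ S = 4σT⁴/(1−a).
S = 4·5.67×10⁻⁸·(463)⁴/1.00 = 10420 W/m².
Flux falls as S = L/(4πd²), so d = √(L/(4πS)) = √(5.42×10²⁹/(4π·10420)).

d ≈ 2.03×10¹² m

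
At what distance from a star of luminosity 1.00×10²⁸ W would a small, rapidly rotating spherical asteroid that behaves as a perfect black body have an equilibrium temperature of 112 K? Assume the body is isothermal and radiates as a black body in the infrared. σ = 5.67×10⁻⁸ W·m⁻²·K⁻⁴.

d ≈ 4.72×10¹² m

For an isothermal black-emitting sphere, (1−a)S·πr² = σ·4πr²·T⁴ ⇒ S = 4σT⁴/(1−a).
S = 4·5.67×10⁻⁸·(112)⁴/1.00 = 35.69 W/m².
Flux falls as S = L/(4πd²), so d = √(L/(4πS)) = √(1.00×10²⁸/(4π·35.69)).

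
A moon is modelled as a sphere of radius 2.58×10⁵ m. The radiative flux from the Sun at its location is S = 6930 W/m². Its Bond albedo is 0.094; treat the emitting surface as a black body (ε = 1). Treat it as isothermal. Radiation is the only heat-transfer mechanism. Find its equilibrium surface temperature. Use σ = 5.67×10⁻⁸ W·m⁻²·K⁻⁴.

At equilibrium, absorbed power = emitted power.
Absorbing cross-section = πr² = 2.091×10¹¹ m²; emitting surface = 4πr² = 8.365×10¹¹ m² (ratio 4).
(1−a)S·A_cross = εσ·A_surf·T⁴  ⇒  T⁴ = (1−a)S/(4σ).
T⁴ = 0.906·6930/(4·5.67×10⁻⁸) = 2.768×10¹⁰ K⁴.
T = (2.768×10¹⁰)^(1/4).

T ≈ 408 K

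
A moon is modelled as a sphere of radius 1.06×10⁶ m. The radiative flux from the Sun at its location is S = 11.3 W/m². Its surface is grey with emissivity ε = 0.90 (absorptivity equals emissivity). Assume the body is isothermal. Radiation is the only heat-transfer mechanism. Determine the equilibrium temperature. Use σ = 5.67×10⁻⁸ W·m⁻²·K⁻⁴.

At equilibrium, absorbed power = emitted power.
Absorbing cross-section = πr² = 3.530×10¹² m²; emitting surface = 4πr² = 1.412×10¹³ m² (ratio 4).
εS·A_cross = εσ·A_surf·T⁴  ⇒  T⁴ = S/(4σ)   (ε cancels).
T⁴ = 11.3/(4·5.67×10⁻⁸) = 4.982×10⁷ K⁴.
T = (4.982×10⁷)^(1/4).

T ≈ 84.0 K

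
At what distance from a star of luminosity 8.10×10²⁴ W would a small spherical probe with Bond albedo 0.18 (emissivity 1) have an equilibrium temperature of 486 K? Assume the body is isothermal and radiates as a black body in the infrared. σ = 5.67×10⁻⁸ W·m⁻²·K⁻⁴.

d ≈ 6.46×10⁹ m

For an isothermal black-emitting sphere, (1−a)S·πr² = σ·4πr²·T⁴ ⇒ S = 4σT⁴/(1−a).
S = 4·5.67×10⁻⁸·(486)⁴/0.820 = 15430 W/m².
Flux falls as S = L/(4πd²), so d = √(L/(4πS)) = √(8.10×10²⁴/(4π·15430)).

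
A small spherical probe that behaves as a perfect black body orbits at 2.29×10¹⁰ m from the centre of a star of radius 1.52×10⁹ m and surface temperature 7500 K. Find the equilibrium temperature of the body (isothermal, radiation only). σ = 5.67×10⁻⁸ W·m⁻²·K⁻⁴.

The star's surface emits σT_*⁴; at distance d the flux is S = σT_*⁴(R_*/d)².
S = 5.67×10⁻⁸·(7500)⁴·(1.52×10⁹/2.29×10¹⁰)² = 7.904×10⁵ W/m².
For an isothermal sphere T⁴ = (1−a)S/(4σ) = 3.485×10¹² K⁴.

T ≈ 1370 K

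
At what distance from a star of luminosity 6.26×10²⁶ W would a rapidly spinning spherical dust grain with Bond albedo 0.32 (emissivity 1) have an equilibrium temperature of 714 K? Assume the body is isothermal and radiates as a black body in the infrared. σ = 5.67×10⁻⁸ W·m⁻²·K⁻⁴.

d ≈ 2.40×10¹⁰ m

For an isothermal black-emitting sphere, (1−a)S·πr² = σ·4πr²·T⁴ ⇒ S = 4σT⁴/(1−a).
S = 4·5.67×10⁻⁸·(714)⁴/0.680 = 86680 W/m².
Flux falls as S = L/(4πd²), so d = √(L/(4πS)) = √(6.26×10²⁶/(4π·86680)).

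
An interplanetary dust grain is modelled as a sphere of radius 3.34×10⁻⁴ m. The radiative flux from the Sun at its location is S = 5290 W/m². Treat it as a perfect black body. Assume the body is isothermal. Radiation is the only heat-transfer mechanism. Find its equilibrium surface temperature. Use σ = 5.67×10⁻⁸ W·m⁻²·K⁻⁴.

At equilibrium, absorbed power = emitted power.
Absorbing cross-section = πr² = 3.505×10⁻⁷ m²; emitting surface = 4πr² = 1.402×10⁻⁶ m² (ratio 4).
S·A_cross = εσ·A_surf·T⁴  ⇒  T⁴ = S/(4σ).
T⁴ = 1.00·5290/(4·5.67×10⁻⁸) = 2.332×10¹⁰ K⁴.
T = (2.332×10¹⁰)^(1/4).

T ≈ 391 K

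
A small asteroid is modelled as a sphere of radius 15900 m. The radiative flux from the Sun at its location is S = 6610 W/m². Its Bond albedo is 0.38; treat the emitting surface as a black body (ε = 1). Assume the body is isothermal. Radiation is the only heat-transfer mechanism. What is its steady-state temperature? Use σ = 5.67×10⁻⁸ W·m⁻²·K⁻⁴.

T ≈ 367 K

At equilibrium, absorbed power = emitted power.
Absorbing cross-section = πr² = 7.942×10⁸ m²; emitting surface = 4πr² = 3.177×10⁹ m² (ratio 4).
(1−a)S·A_cross = εσ·A_surf·T⁴  ⇒  T⁴ = (1−a)S/(4σ).
T⁴ = 0.620·6610/(4·5.67×10⁻⁸) = 1.807×10¹⁰ K⁴.
T = (1.807×10¹⁰)^(1/4).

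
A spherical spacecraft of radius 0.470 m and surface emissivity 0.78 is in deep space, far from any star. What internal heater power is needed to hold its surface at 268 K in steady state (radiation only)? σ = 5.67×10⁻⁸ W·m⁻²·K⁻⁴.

P = εσ·4πr²·T⁴.
4πr² = 2.776 m²; T⁴ = 5.159×10⁹ K⁴.
P = 0.78·5.67×10⁻⁸·2.776·5.159×10⁹.

P ≈ 633 W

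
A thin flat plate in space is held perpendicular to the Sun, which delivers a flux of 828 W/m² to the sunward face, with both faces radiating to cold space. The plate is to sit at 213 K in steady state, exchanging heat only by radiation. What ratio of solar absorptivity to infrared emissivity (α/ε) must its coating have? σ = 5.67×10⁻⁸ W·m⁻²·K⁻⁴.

Balance: αS·A = εσ·2A·T⁴ ⇒ α/ε = 2σT⁴/S.
α/ε = 2·5.67×10⁻⁸·(213)⁴/828 = 2·5.67×10⁻⁸·2.058×10⁹/828.

α/ε ≈ 0.282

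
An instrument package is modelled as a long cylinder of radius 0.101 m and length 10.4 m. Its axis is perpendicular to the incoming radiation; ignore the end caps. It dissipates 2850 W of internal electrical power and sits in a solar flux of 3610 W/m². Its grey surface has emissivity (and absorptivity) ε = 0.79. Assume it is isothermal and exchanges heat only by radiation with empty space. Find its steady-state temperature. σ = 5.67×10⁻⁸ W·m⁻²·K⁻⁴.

T ≈ 416 K

At steady state, absorbed solar power + internal power = radiated power.
Absorbed: α·S·A_cross = 0.79·3610·2.101 = 5991 W (cross-section 2rL).
Total input = 5991 + 2850 = 8841 W.
Radiated: εσ·A_surf·T⁴ with A_surf = 2πrL = 6.600 m².
T⁴ = 8841/(0.79·5.67×10⁻⁸·6.600) = 2.991×10¹⁰ K⁴.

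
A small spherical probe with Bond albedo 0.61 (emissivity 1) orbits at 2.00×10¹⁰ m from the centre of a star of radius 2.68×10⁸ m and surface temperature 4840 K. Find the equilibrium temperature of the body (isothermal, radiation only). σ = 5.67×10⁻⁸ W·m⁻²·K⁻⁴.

T ≈ 313 K

The star's surface emits σT_*⁴; at distance d the flux is S = σT_*⁴(R_*/d)².
S = 5.67×10⁻⁸·(4840)⁴·(2.68×10⁸/2.00×10¹⁰)² = 5587 W/m².
For an isothermal sphere T⁴ = (1−a)S/(4σ) = 9.607×10⁹ K⁴.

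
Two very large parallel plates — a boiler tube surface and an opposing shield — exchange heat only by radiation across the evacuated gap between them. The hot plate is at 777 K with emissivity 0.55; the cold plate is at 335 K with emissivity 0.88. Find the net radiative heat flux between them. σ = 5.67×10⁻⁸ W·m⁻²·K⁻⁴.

For two infinite grey parallel plates, q = σ(T₁⁴ − T₂⁴)/(1/ε₁ + 1/ε₂ − 1).
T₁⁴ − T₂⁴ = 3.645×10¹¹ − 1.259×10¹⁰ = 3.519×10¹¹ K⁴.
1/ε₁ + 1/ε₂ − 1 = 1.818 + 1.136 − 1 = 1.955.
q = 5.67×10⁻⁸ × 3.519×10¹¹ / 1.955.

q ≈ 10200 W/m²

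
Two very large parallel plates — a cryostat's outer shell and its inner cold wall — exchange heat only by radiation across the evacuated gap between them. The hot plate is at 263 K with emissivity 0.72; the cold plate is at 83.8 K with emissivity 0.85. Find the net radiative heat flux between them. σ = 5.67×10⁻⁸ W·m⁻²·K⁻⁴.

For two infinite grey parallel plates, q = σ(T₁⁴ − T₂⁴)/(1/ε₁ + 1/ε₂ − 1).
T₁⁴ − T₂⁴ = 4.784×10⁹ − 4.931×10⁷ = 4.735×10⁹ K⁴.
1/ε₁ + 1/ε₂ − 1 = 1.389 + 1.176 − 1 = 1.565.
q = 5.67×10⁻⁸ × 4.735×10⁹ / 1.565.

q ≈ 172 W/m²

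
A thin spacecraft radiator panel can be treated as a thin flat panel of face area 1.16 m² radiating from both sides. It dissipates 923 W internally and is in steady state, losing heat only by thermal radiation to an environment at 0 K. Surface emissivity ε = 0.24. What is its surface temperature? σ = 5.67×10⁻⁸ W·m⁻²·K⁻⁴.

Steady state: internal power = radiated power, P = εσA T⁴.
Radiating area A = 2·1.16 = 2.320 m².
T⁴ = P/(εσA) = 923/(0.24·5.67×10⁻⁸·2.320) = 2.924×10¹⁰ K⁴.
T = (2.924×10¹⁰)^(1/4).

T ≈ 414 K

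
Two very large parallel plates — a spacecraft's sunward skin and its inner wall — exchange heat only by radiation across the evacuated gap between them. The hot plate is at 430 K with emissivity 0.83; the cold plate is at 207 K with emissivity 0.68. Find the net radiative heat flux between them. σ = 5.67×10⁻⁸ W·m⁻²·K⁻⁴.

For two infinite grey parallel plates, q = σ(T₁⁴ − T₂⁴)/(1/ε₁ + 1/ε₂ − 1).
T₁⁴ − T₂⁴ = 3.419×10¹⁰ − 1.836×10⁹ = 3.235×10¹⁰ K⁴.
1/ε₁ + 1/ε₂ − 1 = 1.205 + 1.471 − 1 = 1.675.
q = 5.67×10⁻⁸ × 3.235×10¹⁰ / 1.675.

q ≈ 1090 W/m²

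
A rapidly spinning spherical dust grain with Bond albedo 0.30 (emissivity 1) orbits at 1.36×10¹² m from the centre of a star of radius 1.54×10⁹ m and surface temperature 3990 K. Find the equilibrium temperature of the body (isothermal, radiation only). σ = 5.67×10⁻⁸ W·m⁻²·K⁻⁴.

The star's surface emits σT_*⁴; at distance d the flux is S = σT_*⁴(R_*/d)².
S = 5.67×10⁻⁸·(3990)⁴·(1.54×10⁹/1.36×10¹²)² = 18.43 W/m².
For an isothermal sphere T⁴ = (1−a)S/(4σ) = 5.687×10⁷ K⁴.

T ≈ 86.8 K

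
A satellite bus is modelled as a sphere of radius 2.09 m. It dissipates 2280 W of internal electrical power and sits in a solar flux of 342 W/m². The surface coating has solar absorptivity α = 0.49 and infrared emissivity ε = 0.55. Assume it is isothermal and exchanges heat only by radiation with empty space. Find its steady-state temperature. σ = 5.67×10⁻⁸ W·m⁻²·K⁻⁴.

T ≈ 227 K

At steady state, absorbed solar power + internal power = radiated power.
Absorbed: α·S·A_cross = 0.49·342·13.72 = 2300 W (cross-section πr²).
Total input = 2300 + 2280 = 4580 W.
Radiated: εσ·A_surf·T⁴ with A_surf = 4πr² = 54.89 m².
T⁴ = 4580/(0.55·5.67×10⁻⁸·54.89) = 2.675×10⁹ K⁴.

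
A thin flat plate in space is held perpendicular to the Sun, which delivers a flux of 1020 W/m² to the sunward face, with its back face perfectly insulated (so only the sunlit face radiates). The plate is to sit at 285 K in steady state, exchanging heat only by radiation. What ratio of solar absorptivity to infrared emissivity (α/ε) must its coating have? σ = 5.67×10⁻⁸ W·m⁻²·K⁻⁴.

Balance: αS·A = εσ·1A·T⁴ ⇒ α/ε = σT⁴/S.
α/ε = 5.67×10⁻⁸·(285)⁴/1020 = 5.67×10⁻⁸·6.598×10⁹/1020.

α/ε ≈ 0.367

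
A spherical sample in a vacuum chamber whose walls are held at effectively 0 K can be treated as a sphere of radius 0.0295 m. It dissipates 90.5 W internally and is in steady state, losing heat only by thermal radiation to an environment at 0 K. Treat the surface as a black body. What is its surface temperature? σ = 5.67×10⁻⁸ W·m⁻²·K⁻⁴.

Steady state: internal power = radiated power, P = εσA T⁴.
Radiating area A = 4πr² = 0.01094 m².
T⁴ = P/(εσA) = 90.5/(1.0·5.67×10⁻⁸·0.01094) = 1.460×10¹¹ K⁴.
T = (1.460×10¹¹)^(1/4).

T ≈ 618 K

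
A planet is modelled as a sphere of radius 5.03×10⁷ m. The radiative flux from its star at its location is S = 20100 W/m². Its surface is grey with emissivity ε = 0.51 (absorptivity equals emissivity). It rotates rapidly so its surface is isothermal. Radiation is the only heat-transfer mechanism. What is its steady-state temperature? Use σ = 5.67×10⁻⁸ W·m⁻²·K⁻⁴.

T ≈ 546 K

At equilibrium, absorbed power = emitted power.
Absorbing cross-section = πr² = 7.949×10¹⁵ m²; emitting surface = 4πr² = 3.179×10¹⁶ m² (ratio 4).
εS·A_cross = εσ·A_surf·T⁴  ⇒  T⁴ = S/(4σ)   (ε cancels).
T⁴ = 20100/(4·5.67×10⁻⁸) = 8.862×10¹⁰ K⁴.
T = (8.862×10¹⁰)^(1/4).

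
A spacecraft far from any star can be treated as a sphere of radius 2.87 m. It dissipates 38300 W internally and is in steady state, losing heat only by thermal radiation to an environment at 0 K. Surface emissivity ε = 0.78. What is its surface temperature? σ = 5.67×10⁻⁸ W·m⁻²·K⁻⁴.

Steady state: internal power = radiated power, P = εσA T⁴.
Radiating area A = 4πr² = 103.5 m².
T⁴ = P/(εσA) = 38300/(0.78·5.67×10⁻⁸·103.5) = 8.367×10⁹ K⁴.
T = (8.367×10⁹)^(1/4).

T ≈ 302 K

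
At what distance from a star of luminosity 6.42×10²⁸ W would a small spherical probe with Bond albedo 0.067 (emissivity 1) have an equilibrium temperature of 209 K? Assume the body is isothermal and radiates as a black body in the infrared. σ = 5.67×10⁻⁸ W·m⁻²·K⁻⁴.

d ≈ 3.32×10¹² m

For an isothermal black-emitting sphere, (1−a)S·πr² = σ·4πr²·T⁴ ⇒ S = 4σT⁴/(1−a).
S = 4·5.67×10⁻⁸·(209)⁴/0.933 = 463.8 W/m².
Flux falls as S = L/(4πd²), so d = √(L/(4πS)) = √(6.42×10²⁸/(4π·463.8)).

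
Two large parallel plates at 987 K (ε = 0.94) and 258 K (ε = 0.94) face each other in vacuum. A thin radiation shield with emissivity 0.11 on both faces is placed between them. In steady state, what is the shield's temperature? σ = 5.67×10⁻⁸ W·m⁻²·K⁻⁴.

In steady state the net flux on the hot side equals that on the cold side.
σ(T₁⁴−T_s⁴)/D₁ = σ(T_s⁴−T₂⁴)/D₂, with D₁ = 1/ε₁+1/ε_s−1 = 9.155, D₂ = 1/ε_s+1/ε₂−1 = 9.155.
Solve for T_s⁴: T_s⁴ = (D₂·T₁⁴ + D₁·T₂⁴)/(D₁+D₂) = 4.767×10¹¹ K⁴.

T_s ≈ 831 K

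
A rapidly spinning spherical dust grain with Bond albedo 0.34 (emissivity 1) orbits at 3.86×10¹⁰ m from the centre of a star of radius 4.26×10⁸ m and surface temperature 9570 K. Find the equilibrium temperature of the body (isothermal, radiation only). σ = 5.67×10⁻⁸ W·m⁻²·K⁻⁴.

T ≈ 641 K

The star's surface emits σT_*⁴; at distance d the flux is S = σT_*⁴(R_*/d)².
S = 5.67×10⁻⁸·(9570)⁴·(4.26×10⁸/3.86×10¹⁰)² = 57930 W/m².
For an isothermal sphere T⁴ = (1−a)S/(4σ) = 1.686×10¹¹ K⁴.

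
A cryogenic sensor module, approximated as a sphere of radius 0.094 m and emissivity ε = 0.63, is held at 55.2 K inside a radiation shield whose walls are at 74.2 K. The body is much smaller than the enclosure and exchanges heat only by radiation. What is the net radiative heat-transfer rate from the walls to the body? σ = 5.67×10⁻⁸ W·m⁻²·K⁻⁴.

For a small grey body in a large enclosure: P_net = εσA(T_body⁴ − T_wall⁴).
A = 4πr² = 0.1110 m²; T_body⁴ − T_wall⁴ = 9.284×10⁶ − 3.031×10⁷ = -2.103×10⁷ K⁴.
|P_net| = 0.63·5.67×10⁻⁸·0.1110·2.103×10⁷.

P_net ≈ 0.0834 W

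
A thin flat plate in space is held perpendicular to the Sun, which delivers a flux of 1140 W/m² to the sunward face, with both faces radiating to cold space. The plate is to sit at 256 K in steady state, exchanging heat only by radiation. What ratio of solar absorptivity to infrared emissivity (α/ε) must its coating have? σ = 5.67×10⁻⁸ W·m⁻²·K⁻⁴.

α/ε ≈ 0.427

Balance: αS·A = εσ·2A·T⁴ ⇒ α/ε = 2σT⁴/S.
α/ε = 2·5.67×10⁻⁸·(256)⁴/1140 = 2·5.67×10⁻⁸·4.295×10⁹/1140.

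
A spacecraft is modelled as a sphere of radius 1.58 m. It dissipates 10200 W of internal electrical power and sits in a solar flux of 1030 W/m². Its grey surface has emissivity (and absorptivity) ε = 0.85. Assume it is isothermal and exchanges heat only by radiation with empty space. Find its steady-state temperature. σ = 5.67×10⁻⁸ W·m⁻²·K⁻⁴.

T ≈ 326 K

At steady state, absorbed solar power + internal power = radiated power.
Absorbed: α·S·A_cross = 0.85·1030·7.843 = 6866 W (cross-section πr²).
Total input = 6866 + 10200 = 17070 W.
Radiated: εσ·A_surf·T⁴ with A_surf = 4πr² = 31.37 m².
T⁴ = 17070/(0.85·5.67×10⁻⁸·31.37) = 1.129×10¹⁰ K⁴.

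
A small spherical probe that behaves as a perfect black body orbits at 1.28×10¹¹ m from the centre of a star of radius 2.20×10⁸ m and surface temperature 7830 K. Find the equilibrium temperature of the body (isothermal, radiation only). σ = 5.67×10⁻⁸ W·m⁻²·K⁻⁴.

The star's surface emits σT_*⁴; at distance d the flux is S = σT_*⁴(R_*/d)².
S = 5.67×10⁻⁸·(7830)⁴·(2.20×10⁸/1.28×10¹¹)² = 629.6 W/m².
For an isothermal sphere T⁴ = (1−a)S/(4σ) = 2.776×10⁹ K⁴.

T ≈ 230 K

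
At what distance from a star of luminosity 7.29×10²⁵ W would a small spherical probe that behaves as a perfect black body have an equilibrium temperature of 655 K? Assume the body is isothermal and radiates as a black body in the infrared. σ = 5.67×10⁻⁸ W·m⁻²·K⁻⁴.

For an isothermal black-emitting sphere, (1−a)S·πr² = σ·4πr²·T⁴ ⇒ S = 4σT⁴/(1−a).
S = 4·5.67×10⁻⁸·(655)⁴/1.00 = 41750 W/m².
Flux falls as S = L/(4πd²), so d = √(L/(4πS)) = √(7.29×10²⁵/(4π·41750)).

d ≈ 1.18×10¹⁰ m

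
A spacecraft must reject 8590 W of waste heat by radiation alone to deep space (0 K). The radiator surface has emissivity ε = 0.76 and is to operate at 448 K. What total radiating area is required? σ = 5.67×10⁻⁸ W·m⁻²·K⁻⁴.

A ≈ 4.95 m²

P = εσA T⁴ ⇒ A = P/(εσT⁴).
T⁴ = 4.028×10¹⁰ K⁴.
A = 8590/(0.76 × 5.67×10⁻⁸ × 4.028×10¹⁰).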